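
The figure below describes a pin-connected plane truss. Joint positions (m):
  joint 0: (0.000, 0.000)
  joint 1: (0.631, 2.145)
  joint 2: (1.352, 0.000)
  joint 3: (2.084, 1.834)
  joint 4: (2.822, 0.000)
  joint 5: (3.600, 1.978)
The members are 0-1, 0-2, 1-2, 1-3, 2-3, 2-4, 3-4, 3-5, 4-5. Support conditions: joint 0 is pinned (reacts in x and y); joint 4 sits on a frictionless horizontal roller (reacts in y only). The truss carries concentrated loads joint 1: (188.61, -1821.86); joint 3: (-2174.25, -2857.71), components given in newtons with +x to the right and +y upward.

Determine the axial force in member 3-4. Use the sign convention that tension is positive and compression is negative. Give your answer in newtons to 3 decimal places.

-1345.328

N=6 nodes, M=9 members, R=3 reactions → 2N=12, M+R=12
member 0 (0-1): L=2.2359, (cx,cy)=(0.2822,0.9594)
member 1 (0-2): L=1.3520, (cx,cy)=(1.0000,0.0000)
member 2 (1-2): L=2.2629, (cx,cy)=(0.3186,-0.9479)
member 3 (1-3): L=1.4859, (cx,cy)=(0.9779,-0.2093)
member 4 (2-3): L=1.9747, (cx,cy)=(0.3707,0.9288)
member 5 (2-4): L=1.4700, (cx,cy)=(1.0000,0.0000)
member 6 (3-4): L=1.9769, (cx,cy)=(0.3733,-0.9277)
member 7 (3-5): L=1.5228, (cx,cy)=(0.9955,0.0946)
member 8 (4-5): L=2.1255, (cx,cy)=(0.3660,0.9306)
solve A·x = −loads:
  F[0-1] = -3576.8957 N (compression)
  F[0-2] = -976.1873 N (compression)
  F[1-2] = +2121.2869 N (tension)
  F[1-3] = -1916.3770 N (compression)
  F[2-3] = -2164.9778 N (compression)
  F[2-4] = +502.2225 N (tension)
  F[3-4] = -1345.3281 N (compression)
  F[3-5] = +0.0000 N (tension)
  F[4-5] = -0.0000 N (compression)
  Rx@0 = +1985.6400 N
  Ry@0 = +3431.4994 N
  Ry@4 = +1248.0706 N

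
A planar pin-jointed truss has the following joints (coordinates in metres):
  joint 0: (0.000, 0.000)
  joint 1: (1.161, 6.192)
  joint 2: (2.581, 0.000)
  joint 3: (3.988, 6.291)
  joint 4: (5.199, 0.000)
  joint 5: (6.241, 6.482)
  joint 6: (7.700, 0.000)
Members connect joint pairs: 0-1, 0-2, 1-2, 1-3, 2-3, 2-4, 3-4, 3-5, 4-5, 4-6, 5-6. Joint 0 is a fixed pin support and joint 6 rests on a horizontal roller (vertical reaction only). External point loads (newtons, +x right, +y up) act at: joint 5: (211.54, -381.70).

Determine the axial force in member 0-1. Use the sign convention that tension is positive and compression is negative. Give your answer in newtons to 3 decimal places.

N=7 nodes, M=11 members, R=3 reactions → 2N=14, M+R=14
member 0 (0-1): L=6.2999, (cx,cy)=(0.1843,0.9829)
member 1 (0-2): L=2.5810, (cx,cy)=(1.0000,0.0000)
member 2 (1-2): L=6.3527, (cx,cy)=(0.2235,-0.9747)
member 3 (1-3): L=2.8287, (cx,cy)=(0.9994,0.0350)
member 4 (2-3): L=6.4464, (cx,cy)=(0.2183,0.9759)
member 5 (2-4): L=2.6180, (cx,cy)=(1.0000,0.0000)
member 6 (3-4): L=6.4065, (cx,cy)=(0.1890,-0.9820)
member 7 (3-5): L=2.2611, (cx,cy)=(0.9964,0.0845)
member 8 (4-5): L=6.5652, (cx,cy)=(0.1587,0.9873)
member 9 (4-6): L=2.5010, (cx,cy)=(1.0000,0.0000)
member 10 (5-6): L=6.6442, (cx,cy)=(0.2196,-0.9756)
solve A·x = −loads:
  F[0-1] = +107.5964 N (tension)
  F[0-2] = +191.7112 N (tension)
  F[1-2] = -106.9276 N (compression)
  F[1-3] = +43.7567 N (tension)
  F[2-3] = +106.7969 N (tension)
  F[2-4] = +144.5006 N (tension)
  F[3-4] = -100.2710 N (compression)
  F[3-5] = +86.3018 N (tension)
  F[4-5] = +99.7275 N (tension)
  F[4-6] = +109.7184 N (tension)
  F[5-6] = -499.6489 N (compression)
  Rx@0 = -211.5400 N
  Ry@0 = -105.7535 N
  Ry@6 = +487.4535 N

107.596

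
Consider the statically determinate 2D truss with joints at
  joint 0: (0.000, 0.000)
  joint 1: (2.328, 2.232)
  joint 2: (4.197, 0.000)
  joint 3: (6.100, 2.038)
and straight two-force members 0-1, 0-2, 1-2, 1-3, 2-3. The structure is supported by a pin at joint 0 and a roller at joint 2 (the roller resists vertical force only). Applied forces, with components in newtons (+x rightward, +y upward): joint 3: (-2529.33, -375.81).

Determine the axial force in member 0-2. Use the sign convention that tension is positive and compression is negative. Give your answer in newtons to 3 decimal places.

-1426.028

N=4 nodes, M=5 members, R=3 reactions → 2N=8, M+R=8
member 0 (0-1): L=3.2251, (cx,cy)=(0.7218,0.6921)
member 1 (0-2): L=4.1970, (cx,cy)=(1.0000,0.0000)
member 2 (1-2): L=2.9112, (cx,cy)=(0.6420,-0.7667)
member 3 (1-3): L=3.7770, (cx,cy)=(0.9987,-0.0514)
member 4 (2-3): L=2.7883, (cx,cy)=(0.6825,0.7309)
solve A·x = −loads:
  F[0-1] = -1528.4722 N (compression)
  F[0-2] = -1426.0279 N (compression)
  F[1-2] = +1519.1240 N (tension)
  F[1-3] = -2081.3378 N (compression)
  F[2-3] = -660.4393 N (compression)
  Rx@0 = +2529.3300 N
  Ry@0 = +1057.8051 N
  Ry@2 = -681.9951 N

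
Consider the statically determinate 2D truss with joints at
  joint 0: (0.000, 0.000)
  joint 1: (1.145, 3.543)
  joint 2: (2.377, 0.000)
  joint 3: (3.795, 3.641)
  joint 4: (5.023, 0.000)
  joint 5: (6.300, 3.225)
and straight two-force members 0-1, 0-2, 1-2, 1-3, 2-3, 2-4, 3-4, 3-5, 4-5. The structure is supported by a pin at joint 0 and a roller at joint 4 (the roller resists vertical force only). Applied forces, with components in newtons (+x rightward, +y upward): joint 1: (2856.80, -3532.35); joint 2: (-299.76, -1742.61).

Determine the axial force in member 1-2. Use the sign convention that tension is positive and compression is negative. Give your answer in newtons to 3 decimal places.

N=6 nodes, M=9 members, R=3 reactions → 2N=12, M+R=12
member 0 (0-1): L=3.7234, (cx,cy)=(0.3075,0.9515)
member 1 (0-2): L=2.3770, (cx,cy)=(1.0000,0.0000)
member 2 (1-2): L=3.7511, (cx,cy)=(0.3284,-0.9445)
member 3 (1-3): L=2.6518, (cx,cy)=(0.9993,0.0370)
member 4 (2-3): L=3.9074, (cx,cy)=(0.3629,0.9318)
member 5 (2-4): L=2.6460, (cx,cy)=(1.0000,0.0000)
member 6 (3-4): L=3.8425, (cx,cy)=(0.3196,-0.9476)
member 7 (3-5): L=2.5393, (cx,cy)=(0.9865,-0.1638)
member 8 (4-5): L=3.4686, (cx,cy)=(0.3682,0.9298)
solve A·x = −loads:
  F[0-1] = -1713.0613 N (compression)
  F[0-2] = +3083.8283 N (tension)
  F[1-2] = -2119.2495 N (compression)
  F[1-3] = -2689.3835 N (compression)
  F[2-3] = +4018.2308 N (tension)
  F[2-4] = +1229.3177 N (tension)
  F[3-4] = -3846.6307 N (compression)
  F[3-5] = +0.0000 N (tension)
  F[4-5] = -0.0000 N (compression)
  Rx@0 = -2557.0400 N
  Ry@0 = +1630.0531 N
  Ry@4 = +3644.9069 N

-2119.250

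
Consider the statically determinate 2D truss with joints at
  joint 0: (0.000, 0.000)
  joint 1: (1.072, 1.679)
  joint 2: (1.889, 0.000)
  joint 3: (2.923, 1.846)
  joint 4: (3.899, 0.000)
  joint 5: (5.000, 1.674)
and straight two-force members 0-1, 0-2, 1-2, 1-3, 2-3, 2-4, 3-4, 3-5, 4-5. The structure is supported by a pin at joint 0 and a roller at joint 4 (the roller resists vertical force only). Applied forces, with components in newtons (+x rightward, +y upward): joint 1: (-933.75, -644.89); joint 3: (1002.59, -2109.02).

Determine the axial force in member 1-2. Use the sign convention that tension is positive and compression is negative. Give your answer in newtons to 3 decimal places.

329.313

N=6 nodes, M=9 members, R=3 reactions → 2N=12, M+R=12
member 0 (0-1): L=1.9920, (cx,cy)=(0.5381,0.8429)
member 1 (0-2): L=1.8890, (cx,cy)=(1.0000,0.0000)
member 2 (1-2): L=1.8672, (cx,cy)=(0.4375,-0.8992)
member 3 (1-3): L=1.8585, (cx,cy)=(0.9960,0.0899)
member 4 (2-3): L=2.1159, (cx,cy)=(0.4887,0.8725)
member 5 (2-4): L=2.0100, (cx,cy)=(1.0000,0.0000)
member 6 (3-4): L=2.0881, (cx,cy)=(0.4674,-0.8840)
member 7 (3-5): L=2.0841, (cx,cy)=(0.9966,-0.0825)
member 8 (4-5): L=2.0036, (cx,cy)=(0.5495,0.8355)
solve A·x = −loads:
  F[0-1] = -1095.0018 N (compression)
  F[0-2] = +658.1061 N (tension)
  F[1-2] = +329.3132 N (tension)
  F[1-3] = +201.2076 N (tension)
  F[2-3] = -339.4055 N (compression)
  F[2-4] = +968.0603 N (tension)
  F[3-4] = -2071.1444 N (compression)
  F[3-5] = -0.0000 N (compression)
  F[4-5] = +0.0000 N (tension)
  Rx@0 = -68.8400 N
  Ry@0 = +922.9271 N
  Ry@4 = +1830.9829 N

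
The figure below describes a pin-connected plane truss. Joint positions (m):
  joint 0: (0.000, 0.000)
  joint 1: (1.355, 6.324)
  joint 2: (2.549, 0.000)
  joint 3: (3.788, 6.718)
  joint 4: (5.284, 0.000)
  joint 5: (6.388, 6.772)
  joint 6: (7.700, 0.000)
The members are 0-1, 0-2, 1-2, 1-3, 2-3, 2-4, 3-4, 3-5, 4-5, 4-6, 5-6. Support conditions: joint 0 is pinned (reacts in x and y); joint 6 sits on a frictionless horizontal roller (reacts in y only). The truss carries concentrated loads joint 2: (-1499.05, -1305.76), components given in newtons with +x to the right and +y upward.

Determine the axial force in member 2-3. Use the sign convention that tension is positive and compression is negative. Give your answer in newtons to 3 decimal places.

495.805

N=7 nodes, M=11 members, R=3 reactions → 2N=14, M+R=14
member 0 (0-1): L=6.4675, (cx,cy)=(0.2095,0.9778)
member 1 (0-2): L=2.5490, (cx,cy)=(1.0000,0.0000)
member 2 (1-2): L=6.4357, (cx,cy)=(0.1855,-0.9826)
member 3 (1-3): L=2.4647, (cx,cy)=(0.9871,0.1599)
member 4 (2-3): L=6.8313, (cx,cy)=(0.1814,0.9834)
member 5 (2-4): L=2.7350, (cx,cy)=(1.0000,0.0000)
member 6 (3-4): L=6.8826, (cx,cy)=(0.2174,-0.9761)
member 7 (3-5): L=2.6006, (cx,cy)=(0.9998,0.0208)
member 8 (4-5): L=6.8614, (cx,cy)=(0.1609,0.9870)
member 9 (4-6): L=2.4160, (cx,cy)=(1.0000,0.0000)
member 10 (5-6): L=6.8979, (cx,cy)=(0.1902,-0.9817)
solve A·x = −loads:
  F[0-1] = -893.3283 N (compression)
  F[0-2] = -1311.8906 N (compression)
  F[1-2] = +832.6333 N (tension)
  F[1-3] = -346.0858 N (compression)
  F[2-3] = +495.8049 N (tension)
  F[2-4] = +251.7105 N (tension)
  F[3-4] = -446.1378 N (compression)
  F[3-5] = -154.7708 N (compression)
  F[4-5] = +441.2200 N (tension)
  F[4-6] = +83.7451 N (tension)
  F[5-6] = -440.2950 N (compression)
  Rx@0 = +1499.0500 N
  Ry@0 = +873.5026 N
  Ry@6 = +432.2574 N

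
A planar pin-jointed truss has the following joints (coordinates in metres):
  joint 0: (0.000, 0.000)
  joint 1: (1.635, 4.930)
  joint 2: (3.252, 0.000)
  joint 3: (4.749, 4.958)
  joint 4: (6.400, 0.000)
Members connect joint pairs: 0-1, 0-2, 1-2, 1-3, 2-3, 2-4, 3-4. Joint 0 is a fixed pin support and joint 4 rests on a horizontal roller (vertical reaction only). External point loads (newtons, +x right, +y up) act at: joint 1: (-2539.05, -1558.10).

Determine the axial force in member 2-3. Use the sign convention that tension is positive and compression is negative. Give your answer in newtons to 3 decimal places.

-1636.593

N=5 nodes, M=7 members, R=3 reactions → 2N=10, M+R=10
member 0 (0-1): L=5.1940, (cx,cy)=(0.3148,0.9492)
member 1 (0-2): L=3.2520, (cx,cy)=(1.0000,0.0000)
member 2 (1-2): L=5.1884, (cx,cy)=(0.3117,-0.9502)
member 3 (1-3): L=3.1141, (cx,cy)=(1.0000,0.0090)
member 4 (2-3): L=5.1791, (cx,cy)=(0.2890,0.9573)
member 5 (2-4): L=3.1480, (cx,cy)=(1.0000,0.0000)
member 6 (3-4): L=5.2257, (cx,cy)=(0.3159,-0.9488)
solve A·x = −loads:
  F[0-1] = -3282.8022 N (compression)
  F[0-2] = -1505.6782 N (compression)
  F[1-2] = +1648.8554 N (tension)
  F[1-3] = +991.8423 N (tension)
  F[2-3] = -1636.5926 N (compression)
  F[2-4] = -518.7484 N (compression)
  F[3-4] = +1641.9168 N (tension)
  Rx@0 = +2539.0500 N
  Ry@0 = +3115.9161 N
  Ry@4 = -1557.8161 N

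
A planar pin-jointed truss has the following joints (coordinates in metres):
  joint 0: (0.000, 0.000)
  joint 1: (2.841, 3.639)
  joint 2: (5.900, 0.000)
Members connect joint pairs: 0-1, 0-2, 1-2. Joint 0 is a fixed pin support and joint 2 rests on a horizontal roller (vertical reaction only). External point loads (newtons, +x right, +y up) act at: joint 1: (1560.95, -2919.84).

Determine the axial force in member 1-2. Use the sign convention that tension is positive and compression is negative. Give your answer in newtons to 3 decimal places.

N=3 nodes, M=3 members, R=3 reactions → 2N=6, M+R=6
member 0 (0-1): L=4.6167, (cx,cy)=(0.6154,0.7882)
member 1 (0-2): L=5.9000, (cx,cy)=(1.0000,0.0000)
member 2 (1-2): L=4.7539, (cx,cy)=(0.6435,-0.7655)
solve A·x = −loads:
  F[0-1] = -699.1611 N (compression)
  F[0-2] = +1991.1992 N (tension)
  F[1-2] = -3094.4790 N (compression)
  Rx@0 = -1560.9500 N
  Ry@0 = +551.1006 N
  Ry@2 = +2368.7394 N

-3094.479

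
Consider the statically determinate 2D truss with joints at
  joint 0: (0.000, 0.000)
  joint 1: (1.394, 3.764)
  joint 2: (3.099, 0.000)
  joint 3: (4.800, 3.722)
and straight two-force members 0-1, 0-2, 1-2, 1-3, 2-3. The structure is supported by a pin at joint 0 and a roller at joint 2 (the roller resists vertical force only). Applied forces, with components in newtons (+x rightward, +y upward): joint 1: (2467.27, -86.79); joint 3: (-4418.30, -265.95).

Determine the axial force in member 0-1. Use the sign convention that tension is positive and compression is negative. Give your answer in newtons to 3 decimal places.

N=4 nodes, M=5 members, R=3 reactions → 2N=8, M+R=8
member 0 (0-1): L=4.0138, (cx,cy)=(0.3473,0.9378)
member 1 (0-2): L=3.0990, (cx,cy)=(1.0000,0.0000)
member 2 (1-2): L=4.1322, (cx,cy)=(0.4126,-0.9109)
member 3 (1-3): L=3.4063, (cx,cy)=(0.9999,-0.0123)
member 4 (2-3): L=4.0923, (cx,cy)=(0.4157,0.9095)
solve A·x = −loads:
  F[0-1] = -2358.3839 N (compression)
  F[0-2] = -1131.9677 N (compression)
  F[1-2] = +2390.4626 N (tension)
  F[1-3] = -4273.0037 N (compression)
  F[2-3] = -350.3358 N (compression)
  Rx@0 = +1951.0300 N
  Ry@0 = +2211.5858 N
  Ry@2 = -1858.8458 N

-2358.384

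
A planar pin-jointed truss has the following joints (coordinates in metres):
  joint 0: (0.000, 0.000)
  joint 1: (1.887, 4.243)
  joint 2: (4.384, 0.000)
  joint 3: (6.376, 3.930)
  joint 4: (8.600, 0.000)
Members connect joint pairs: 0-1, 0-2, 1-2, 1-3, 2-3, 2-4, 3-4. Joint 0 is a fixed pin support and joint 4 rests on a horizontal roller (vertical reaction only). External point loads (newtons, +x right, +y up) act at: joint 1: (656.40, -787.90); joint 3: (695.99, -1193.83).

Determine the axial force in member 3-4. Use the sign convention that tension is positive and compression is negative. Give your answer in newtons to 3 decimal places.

-1953.197

N=5 nodes, M=7 members, R=3 reactions → 2N=10, M+R=10
member 0 (0-1): L=4.6437, (cx,cy)=(0.4064,0.9137)
member 1 (0-2): L=4.3840, (cx,cy)=(1.0000,0.0000)
member 2 (1-2): L=4.9232, (cx,cy)=(0.5072,-0.8618)
member 3 (1-3): L=4.4999, (cx,cy)=(0.9976,-0.0696)
member 4 (2-3): L=4.4060, (cx,cy)=(0.4521,0.8920)
member 5 (2-4): L=4.2160, (cx,cy)=(1.0000,0.0000)
member 6 (3-4): L=4.5156, (cx,cy)=(0.4925,-0.8703)
solve A·x = −loads:
  F[0-1] = -308.4657 N (compression)
  F[0-2] = +1477.7376 N (tension)
  F[1-2] = -546.3502 N (compression)
  F[1-3] = -505.8701 N (compression)
  F[2-3] = +527.8963 N (tension)
  F[2-4] = +961.9681 N (tension)
  F[3-4] = -1953.1965 N (compression)
  Rx@0 = -1352.3900 N
  Ry@0 = +281.8494 N
  Ry@4 = +1699.8806 N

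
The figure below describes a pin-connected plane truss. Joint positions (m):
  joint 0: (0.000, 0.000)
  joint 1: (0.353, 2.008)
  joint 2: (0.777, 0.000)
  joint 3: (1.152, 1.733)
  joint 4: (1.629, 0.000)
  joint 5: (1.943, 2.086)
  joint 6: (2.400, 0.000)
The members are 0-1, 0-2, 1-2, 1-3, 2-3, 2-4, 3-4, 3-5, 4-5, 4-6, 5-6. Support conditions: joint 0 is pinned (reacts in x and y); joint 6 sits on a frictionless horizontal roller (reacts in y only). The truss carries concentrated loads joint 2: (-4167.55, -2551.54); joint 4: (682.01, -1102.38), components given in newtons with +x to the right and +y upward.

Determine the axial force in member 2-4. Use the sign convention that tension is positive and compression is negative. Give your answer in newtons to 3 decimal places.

1512.300

N=7 nodes, M=11 members, R=3 reactions → 2N=14, M+R=14
member 0 (0-1): L=2.0388, (cx,cy)=(0.1731,0.9849)
member 1 (0-2): L=0.7770, (cx,cy)=(1.0000,0.0000)
member 2 (1-2): L=2.0523, (cx,cy)=(0.2066,-0.9784)
member 3 (1-3): L=0.8450, (cx,cy)=(0.9456,-0.3254)
member 4 (2-3): L=1.7731, (cx,cy)=(0.2115,0.9774)
member 5 (2-4): L=0.8520, (cx,cy)=(1.0000,0.0000)
member 6 (3-4): L=1.7974, (cx,cy)=(0.2654,-0.9641)
member 7 (3-5): L=0.8662, (cx,cy)=(0.9132,0.4075)
member 8 (4-5): L=2.1095, (cx,cy)=(0.1489,0.9889)
member 9 (4-6): L=0.7710, (cx,cy)=(1.0000,0.0000)
member 10 (5-6): L=2.1355, (cx,cy)=(0.2140,-0.9768)
solve A·x = −loads:
  F[0-1] = -2111.5088 N (compression)
  F[0-2] = -3119.9497 N (compression)
  F[1-2] = +2430.7327 N (tension)
  F[1-3] = -917.7396 N (compression)
  F[2-3] = +177.2587 N (tension)
  F[2-4] = +1512.3003 N (tension)
  F[3-4] = -778.1964 N (compression)
  F[3-5] = -683.0718 N (compression)
  F[4-5] = +1873.5459 N (tension)
  F[4-6] = +344.8973 N (tension)
  F[5-6] = -1611.6387 N (compression)
  Rx@0 = +3485.5400 N
  Ry@0 = +2079.6185 N
  Ry@6 = +1574.3015 N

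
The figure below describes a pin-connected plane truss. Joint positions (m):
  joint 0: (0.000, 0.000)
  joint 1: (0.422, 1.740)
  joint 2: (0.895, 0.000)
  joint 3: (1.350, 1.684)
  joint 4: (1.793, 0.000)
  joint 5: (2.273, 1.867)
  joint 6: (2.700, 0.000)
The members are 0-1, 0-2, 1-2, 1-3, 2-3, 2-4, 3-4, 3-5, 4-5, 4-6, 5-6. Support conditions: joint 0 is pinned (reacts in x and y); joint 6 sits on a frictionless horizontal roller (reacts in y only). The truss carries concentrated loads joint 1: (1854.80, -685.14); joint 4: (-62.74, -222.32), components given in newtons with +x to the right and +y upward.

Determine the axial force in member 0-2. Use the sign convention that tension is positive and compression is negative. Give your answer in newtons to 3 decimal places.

1660.469

N=7 nodes, M=11 members, R=3 reactions → 2N=14, M+R=14
member 0 (0-1): L=1.7904, (cx,cy)=(0.2357,0.9718)
member 1 (0-2): L=0.8950, (cx,cy)=(1.0000,0.0000)
member 2 (1-2): L=1.8031, (cx,cy)=(0.2623,-0.9650)
member 3 (1-3): L=0.9297, (cx,cy)=(0.9982,-0.0602)
member 4 (2-3): L=1.7444, (cx,cy)=(0.2608,0.9654)
member 5 (2-4): L=0.8980, (cx,cy)=(1.0000,0.0000)
member 6 (3-4): L=1.7413, (cx,cy)=(0.2544,-0.9671)
member 7 (3-5): L=0.9410, (cx,cy)=(0.9809,0.1945)
member 8 (4-5): L=1.9277, (cx,cy)=(0.2490,0.9685)
member 9 (4-6): L=0.9070, (cx,cy)=(1.0000,0.0000)
member 10 (5-6): L=1.9152, (cx,cy)=(0.2230,-0.9748)
solve A·x = −loads:
  F[0-1] = +558.3066 N (tension)
  F[0-2] = +1660.4694 N (tension)
  F[1-2] = -1183.9318 N (compression)
  F[1-3] = -1415.2107 N (compression)
  F[2-3] = +1183.4390 N (tension)
  F[2-4] = +1041.2164 N (tension)
  F[3-4] = -1421.6625 N (compression)
  F[3-5] = -756.7221 N (compression)
  F[4-5] = +1649.1474 N (tension)
  F[4-6] = +331.6368 N (tension)
  F[5-6] = -1487.4782 N (compression)
  Rx@0 = -1792.0600 N
  Ry@0 = -542.5773 N
  Ry@6 = +1450.0373 N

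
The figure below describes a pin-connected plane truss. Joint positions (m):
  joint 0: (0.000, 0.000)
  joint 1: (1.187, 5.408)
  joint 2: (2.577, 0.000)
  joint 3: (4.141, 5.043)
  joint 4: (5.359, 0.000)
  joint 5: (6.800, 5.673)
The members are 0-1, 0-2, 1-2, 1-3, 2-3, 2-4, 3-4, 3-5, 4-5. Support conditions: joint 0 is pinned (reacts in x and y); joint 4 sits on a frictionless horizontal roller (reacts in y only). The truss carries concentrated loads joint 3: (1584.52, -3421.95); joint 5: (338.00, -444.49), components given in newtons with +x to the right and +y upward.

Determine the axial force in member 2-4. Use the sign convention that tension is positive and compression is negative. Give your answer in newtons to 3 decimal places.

944.818

N=6 nodes, M=9 members, R=3 reactions → 2N=12, M+R=12
member 0 (0-1): L=5.5367, (cx,cy)=(0.2144,0.9767)
member 1 (0-2): L=2.5770, (cx,cy)=(1.0000,0.0000)
member 2 (1-2): L=5.5838, (cx,cy)=(0.2489,-0.9685)
member 3 (1-3): L=2.9765, (cx,cy)=(0.9925,-0.1226)
member 4 (2-3): L=5.2800, (cx,cy)=(0.2962,0.9551)
member 5 (2-4): L=2.7820, (cx,cy)=(1.0000,0.0000)
member 6 (3-4): L=5.1880, (cx,cy)=(0.2348,-0.9721)
member 7 (3-5): L=2.7326, (cx,cy)=(0.9731,0.2305)
member 8 (4-5): L=5.8532, (cx,cy)=(0.2462,0.9692)
solve A·x = −loads:
  F[0-1] = +1219.0101 N (tension)
  F[0-2] = +1661.1810 N (tension)
  F[1-2] = -1304.1252 N (compression)
  F[1-3] = +590.4383 N (tension)
  F[2-3] = +1322.4198 N (tension)
  F[2-4] = +944.8180 N (tension)
  F[3-4] = -4628.3014 N (compression)
  F[3-5] = +493.0622 N (tension)
  F[4-5] = -575.8900 N (compression)
  Rx@0 = -1922.5200 N
  Ry@0 = -1190.6668 N
  Ry@4 = +5057.1068 N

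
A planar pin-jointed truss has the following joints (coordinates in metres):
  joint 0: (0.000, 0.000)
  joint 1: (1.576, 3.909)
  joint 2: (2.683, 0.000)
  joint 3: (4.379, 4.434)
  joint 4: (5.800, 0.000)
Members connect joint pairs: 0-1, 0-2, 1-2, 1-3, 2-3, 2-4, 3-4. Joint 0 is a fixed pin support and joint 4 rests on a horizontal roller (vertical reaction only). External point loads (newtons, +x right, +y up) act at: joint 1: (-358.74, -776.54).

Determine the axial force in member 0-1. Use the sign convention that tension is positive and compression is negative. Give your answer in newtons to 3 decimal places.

-870.458

N=5 nodes, M=7 members, R=3 reactions → 2N=10, M+R=10
member 0 (0-1): L=4.2147, (cx,cy)=(0.3739,0.9275)
member 1 (0-2): L=2.6830, (cx,cy)=(1.0000,0.0000)
member 2 (1-2): L=4.0627, (cx,cy)=(0.2725,-0.9622)
member 3 (1-3): L=2.8517, (cx,cy)=(0.9829,0.1841)
member 4 (2-3): L=4.7473, (cx,cy)=(0.3573,0.9340)
member 5 (2-4): L=3.1170, (cx,cy)=(1.0000,0.0000)
member 6 (3-4): L=4.6561, (cx,cy)=(0.3052,-0.9523)
solve A·x = −loads:
  F[0-1] = -870.4578 N (compression)
  F[0-2] = -33.2536 N (compression)
  F[1-2] = +36.5201 N (tension)
  F[1-3] = +23.7079 N (tension)
  F[2-3] = -37.6211 N (compression)
  F[2-4] = -9.8623 N (compression)
  F[3-4] = +32.3154 N (tension)
  Rx@0 = +358.7400 N
  Ry@0 = +807.3137 N
  Ry@4 = -30.7737 N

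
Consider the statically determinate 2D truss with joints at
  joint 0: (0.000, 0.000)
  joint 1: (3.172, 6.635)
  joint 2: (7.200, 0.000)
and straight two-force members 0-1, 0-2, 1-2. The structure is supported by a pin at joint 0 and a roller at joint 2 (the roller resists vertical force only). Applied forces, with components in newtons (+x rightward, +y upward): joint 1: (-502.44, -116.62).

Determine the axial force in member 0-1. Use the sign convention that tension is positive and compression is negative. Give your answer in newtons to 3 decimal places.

N=3 nodes, M=3 members, R=3 reactions → 2N=6, M+R=6
member 0 (0-1): L=7.3542, (cx,cy)=(0.4313,0.9022)
member 1 (0-2): L=7.2000, (cx,cy)=(1.0000,0.0000)
member 2 (1-2): L=7.7620, (cx,cy)=(0.5189,-0.8548)
solve A·x = −loads:
  F[0-1] = -585.5179 N (compression)
  F[0-2] = -249.8968 N (compression)
  F[1-2] = +481.5513 N (tension)
  Rx@0 = +502.4400 N
  Ry@0 = +528.2548 N
  Ry@2 = -411.6348 N

-585.518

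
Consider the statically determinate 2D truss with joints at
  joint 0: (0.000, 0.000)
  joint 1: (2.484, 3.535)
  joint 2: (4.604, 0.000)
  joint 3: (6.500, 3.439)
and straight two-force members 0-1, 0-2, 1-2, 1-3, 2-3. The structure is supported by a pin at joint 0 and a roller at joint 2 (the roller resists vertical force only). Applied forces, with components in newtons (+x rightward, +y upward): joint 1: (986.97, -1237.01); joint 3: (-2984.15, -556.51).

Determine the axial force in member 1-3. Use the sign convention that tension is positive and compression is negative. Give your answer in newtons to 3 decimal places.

-2643.262

N=4 nodes, M=5 members, R=3 reactions → 2N=8, M+R=8
member 0 (0-1): L=4.3205, (cx,cy)=(0.5749,0.8182)
member 1 (0-2): L=4.6040, (cx,cy)=(1.0000,0.0000)
member 2 (1-2): L=4.1220, (cx,cy)=(0.5143,-0.8576)
member 3 (1-3): L=4.0171, (cx,cy)=(0.9997,-0.0239)
member 4 (2-3): L=3.9270, (cx,cy)=(0.4828,0.8757)
solve A·x = −loads:
  F[0-1] = -2214.2054 N (compression)
  F[0-2] = -724.1511 N (compression)
  F[1-2] = +743.7209 N (tension)
  F[1-3] = -2643.2624 N (compression)
  F[2-3] = -707.6156 N (compression)
  Rx@0 = +1997.1800 N
  Ry@0 = +1811.6575 N
  Ry@2 = -18.1375 N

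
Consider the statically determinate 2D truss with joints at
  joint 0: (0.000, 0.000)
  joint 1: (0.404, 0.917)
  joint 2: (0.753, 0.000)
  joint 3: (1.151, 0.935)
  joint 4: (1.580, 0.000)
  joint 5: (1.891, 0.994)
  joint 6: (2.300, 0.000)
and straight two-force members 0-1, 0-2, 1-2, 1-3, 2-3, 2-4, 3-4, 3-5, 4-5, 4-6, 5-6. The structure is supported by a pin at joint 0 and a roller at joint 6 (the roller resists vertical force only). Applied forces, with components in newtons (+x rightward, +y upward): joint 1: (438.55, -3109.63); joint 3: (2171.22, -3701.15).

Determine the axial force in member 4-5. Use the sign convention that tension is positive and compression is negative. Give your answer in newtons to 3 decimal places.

N=7 nodes, M=11 members, R=3 reactions → 2N=14, M+R=14
member 0 (0-1): L=1.0021, (cx,cy)=(0.4032,0.9151)
member 1 (0-2): L=0.7530, (cx,cy)=(1.0000,0.0000)
member 2 (1-2): L=0.9812, (cx,cy)=(0.3557,-0.9346)
member 3 (1-3): L=0.7472, (cx,cy)=(0.9997,0.0241)
member 4 (2-3): L=1.0162, (cx,cy)=(0.3917,0.9201)
member 5 (2-4): L=0.8270, (cx,cy)=(1.0000,0.0000)
member 6 (3-4): L=1.0287, (cx,cy)=(0.4170,-0.9089)
member 7 (3-5): L=0.7423, (cx,cy)=(0.9968,0.0795)
member 8 (4-5): L=1.0415, (cx,cy)=(0.2986,0.9544)
member 9 (4-6): L=0.7200, (cx,cy)=(1.0000,0.0000)
member 10 (5-6): L=1.0749, (cx,cy)=(0.3805,-0.9248)
solve A·x = −loads:
  F[0-1] = -3666.0472 N (compression)
  F[0-2] = +4087.8225 N (tension)
  F[1-2] = +211.0678 N (tension)
  F[1-3] = -1992.2572 N (compression)
  F[2-3] = -214.3921 N (compression)
  F[2-4] = +4246.8681 N (tension)
  F[3-4] = -4027.5061 N (compression)
  F[3-5] = -2575.4530 N (compression)
  F[4-5] = +3835.5729 N (tension)
  F[4-6] = +1421.9924 N (tension)
  F[5-6] = -3737.0126 N (compression)
  Rx@0 = -2609.7700 N
  Ry@0 = +3354.8864 N
  Ry@6 = +3455.8936 N

3835.573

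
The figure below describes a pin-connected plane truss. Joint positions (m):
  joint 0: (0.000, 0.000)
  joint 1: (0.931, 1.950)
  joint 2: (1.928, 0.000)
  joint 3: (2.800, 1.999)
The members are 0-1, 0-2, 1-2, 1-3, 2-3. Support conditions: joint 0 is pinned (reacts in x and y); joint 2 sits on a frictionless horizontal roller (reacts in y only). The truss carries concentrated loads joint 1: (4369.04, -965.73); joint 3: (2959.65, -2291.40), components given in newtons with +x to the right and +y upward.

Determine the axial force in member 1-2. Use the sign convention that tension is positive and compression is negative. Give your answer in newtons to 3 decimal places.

N=4 nodes, M=5 members, R=3 reactions → 2N=8, M+R=8
member 0 (0-1): L=2.1608, (cx,cy)=(0.4308,0.9024)
member 1 (0-2): L=1.9280, (cx,cy)=(1.0000,0.0000)
member 2 (1-2): L=2.1901, (cx,cy)=(0.4552,-0.8904)
member 3 (1-3): L=1.8696, (cx,cy)=(0.9997,0.0262)
member 4 (2-3): L=2.1809, (cx,cy)=(0.3998,0.9166)
solve A·x = −loads:
  F[0-1] = +8892.1638 N (tension)
  F[0-2] = +3497.5056 N (tension)
  F[1-2] = -9979.2224 N (compression)
  F[1-3] = +4006.3793 N (tension)
  F[2-3] = -2614.4782 N (compression)
  Rx@0 = -7328.6900 N
  Ry@0 = -8024.5002 N
  Ry@2 = +11281.6302 N

-9979.222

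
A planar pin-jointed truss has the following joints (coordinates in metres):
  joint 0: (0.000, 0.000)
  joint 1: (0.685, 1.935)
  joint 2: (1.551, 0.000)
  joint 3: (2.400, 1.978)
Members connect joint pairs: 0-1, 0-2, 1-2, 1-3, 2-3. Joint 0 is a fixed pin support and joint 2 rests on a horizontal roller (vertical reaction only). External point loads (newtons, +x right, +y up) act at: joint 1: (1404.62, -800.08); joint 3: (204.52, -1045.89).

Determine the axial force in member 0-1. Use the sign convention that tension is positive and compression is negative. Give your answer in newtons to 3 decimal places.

2269.062

N=4 nodes, M=5 members, R=3 reactions → 2N=8, M+R=8
member 0 (0-1): L=2.0527, (cx,cy)=(0.3337,0.9427)
member 1 (0-2): L=1.5510, (cx,cy)=(1.0000,0.0000)
member 2 (1-2): L=2.1199, (cx,cy)=(0.4085,-0.9128)
member 3 (1-3): L=1.7155, (cx,cy)=(0.9997,0.0251)
member 4 (2-3): L=2.1525, (cx,cy)=(0.3944,0.9189)
solve A·x = −loads:
  F[0-1] = +2269.0625 N (tension)
  F[0-2] = +851.9269 N (tension)
  F[1-2] = -3201.8418 N (compression)
  F[1-3] = +660.7547 N (tension)
  F[2-3] = -1156.1854 N (compression)
  Rx@0 = -1609.1400 N
  Ry@0 = -2138.9888 N
  Ry@2 = +3984.9588 N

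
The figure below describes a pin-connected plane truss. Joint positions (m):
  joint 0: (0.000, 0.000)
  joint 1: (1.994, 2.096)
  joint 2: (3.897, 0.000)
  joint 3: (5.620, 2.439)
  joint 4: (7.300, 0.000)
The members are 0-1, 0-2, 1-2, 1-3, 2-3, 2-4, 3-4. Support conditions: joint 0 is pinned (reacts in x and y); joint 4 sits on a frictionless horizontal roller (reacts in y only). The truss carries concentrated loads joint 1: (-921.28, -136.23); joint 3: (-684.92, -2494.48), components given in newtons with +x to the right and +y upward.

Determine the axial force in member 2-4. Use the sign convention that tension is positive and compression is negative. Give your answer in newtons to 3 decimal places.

1008.592

N=5 nodes, M=7 members, R=3 reactions → 2N=10, M+R=10
member 0 (0-1): L=2.8930, (cx,cy)=(0.6893,0.7245)
member 1 (0-2): L=3.8970, (cx,cy)=(1.0000,0.0000)
member 2 (1-2): L=2.8310, (cx,cy)=(0.6722,-0.7404)
member 3 (1-3): L=3.6422, (cx,cy)=(0.9956,0.0942)
member 4 (2-3): L=2.9862, (cx,cy)=(0.5770,0.8168)
member 5 (2-4): L=3.4030, (cx,cy)=(1.0000,0.0000)
member 6 (3-4): L=2.9616, (cx,cy)=(0.5673,-0.8235)
solve A·x = −loads:
  F[0-1] = -1609.9715 N (compression)
  F[0-2] = -496.5142 N (compression)
  F[1-2] = +1259.2675 N (tension)
  F[1-3] = -1039.5027 N (compression)
  F[2-3] = -1141.5008 N (compression)
  F[2-4] = +1008.5923 N (tension)
  F[3-4] = -1778.0089 N (compression)
  Rx@0 = +1606.2000 N
  Ry@0 = +1166.4501 N
  Ry@4 = +1464.2599 N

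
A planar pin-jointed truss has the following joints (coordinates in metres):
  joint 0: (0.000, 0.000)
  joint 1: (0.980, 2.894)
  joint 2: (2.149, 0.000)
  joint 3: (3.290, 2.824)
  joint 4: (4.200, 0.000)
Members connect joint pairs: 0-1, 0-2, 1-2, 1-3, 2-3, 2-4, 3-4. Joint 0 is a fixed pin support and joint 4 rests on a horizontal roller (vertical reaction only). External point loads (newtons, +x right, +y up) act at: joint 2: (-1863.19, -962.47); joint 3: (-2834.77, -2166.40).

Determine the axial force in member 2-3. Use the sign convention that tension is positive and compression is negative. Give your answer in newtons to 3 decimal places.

N=5 nodes, M=7 members, R=3 reactions → 2N=10, M+R=10
member 0 (0-1): L=3.0554, (cx,cy)=(0.3207,0.9472)
member 1 (0-2): L=2.1490, (cx,cy)=(1.0000,0.0000)
member 2 (1-2): L=3.1212, (cx,cy)=(0.3745,-0.9272)
member 3 (1-3): L=2.3111, (cx,cy)=(0.9995,-0.0303)
member 4 (2-3): L=3.0458, (cx,cy)=(0.3746,0.9272)
member 5 (2-4): L=2.0510, (cx,cy)=(1.0000,0.0000)
member 6 (3-4): L=2.9670, (cx,cy)=(0.3067,-0.9518)
solve A·x = −loads:
  F[0-1] = -3004.1567 N (compression)
  F[0-2] = -3734.4046 N (compression)
  F[1-2] = +3138.7218 N (tension)
  F[1-3] = -2140.1055 N (compression)
  F[2-3] = -2100.7671 N (compression)
  F[2-4] = +91.3325 N (tension)
  F[3-4] = -297.7838 N (compression)
  Rx@0 = +4697.9600 N
  Ry@0 = +2845.4382 N
  Ry@4 = +283.4318 N

-2100.767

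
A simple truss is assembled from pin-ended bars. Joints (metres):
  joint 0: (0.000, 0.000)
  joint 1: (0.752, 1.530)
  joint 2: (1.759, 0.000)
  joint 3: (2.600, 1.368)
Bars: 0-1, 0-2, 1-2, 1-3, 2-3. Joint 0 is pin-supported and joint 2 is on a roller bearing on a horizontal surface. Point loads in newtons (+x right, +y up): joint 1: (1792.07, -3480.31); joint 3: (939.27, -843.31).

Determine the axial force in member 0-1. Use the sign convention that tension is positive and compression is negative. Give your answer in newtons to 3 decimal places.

N=4 nodes, M=5 members, R=3 reactions → 2N=8, M+R=8
member 0 (0-1): L=1.7048, (cx,cy)=(0.4411,0.8975)
member 1 (0-2): L=1.7590, (cx,cy)=(1.0000,0.0000)
member 2 (1-2): L=1.8317, (cx,cy)=(0.5498,-0.8353)
member 3 (1-3): L=1.8551, (cx,cy)=(0.9962,-0.0873)
member 4 (2-3): L=1.6058, (cx,cy)=(0.5237,0.8519)
solve A·x = −loads:
  F[0-1] = +780.0074 N (tension)
  F[0-2] = +2387.2765 N (tension)
  F[1-2] = -5149.6769 N (compression)
  F[1-3] = +1388.4714 N (tension)
  F[2-3] = -847.5923 N (compression)
  Rx@0 = -2731.3400 N
  Ry@0 = -700.0227 N
  Ry@2 = +5023.6427 N

780.007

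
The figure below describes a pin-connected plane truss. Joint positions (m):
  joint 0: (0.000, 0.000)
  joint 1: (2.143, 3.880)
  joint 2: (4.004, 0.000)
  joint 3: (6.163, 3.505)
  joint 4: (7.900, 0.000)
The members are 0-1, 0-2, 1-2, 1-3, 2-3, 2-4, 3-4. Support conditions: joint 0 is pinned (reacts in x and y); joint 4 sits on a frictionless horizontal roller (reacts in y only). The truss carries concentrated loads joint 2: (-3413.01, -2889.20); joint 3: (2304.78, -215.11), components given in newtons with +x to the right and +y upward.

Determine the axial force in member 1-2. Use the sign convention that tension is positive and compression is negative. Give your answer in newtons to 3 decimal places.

548.872

N=5 nodes, M=7 members, R=3 reactions → 2N=10, M+R=10
member 0 (0-1): L=4.4325, (cx,cy)=(0.4835,0.8754)
member 1 (0-2): L=4.0040, (cx,cy)=(1.0000,0.0000)
member 2 (1-2): L=4.3032, (cx,cy)=(0.4325,-0.9016)
member 3 (1-3): L=4.0375, (cx,cy)=(0.9957,-0.0929)
member 4 (2-3): L=4.1166, (cx,cy)=(0.5245,0.8514)
member 5 (2-4): L=3.8960, (cx,cy)=(1.0000,0.0000)
member 6 (3-4): L=3.9118, (cx,cy)=(0.4440,-0.8960)
solve A·x = −loads:
  F[0-1] = -513.6009 N (compression)
  F[0-2] = -859.9158 N (compression)
  F[1-2] = +548.8721 N (tension)
  F[1-3] = -487.7916 N (compression)
  F[2-3] = +2812.0937 N (tension)
  F[2-4] = +1315.6230 N (tension)
  F[3-4] = -2962.8420 N (compression)
  Rx@0 = +1108.2300 N
  Ry@0 = +449.5842 N
  Ry@4 = +2654.7258 N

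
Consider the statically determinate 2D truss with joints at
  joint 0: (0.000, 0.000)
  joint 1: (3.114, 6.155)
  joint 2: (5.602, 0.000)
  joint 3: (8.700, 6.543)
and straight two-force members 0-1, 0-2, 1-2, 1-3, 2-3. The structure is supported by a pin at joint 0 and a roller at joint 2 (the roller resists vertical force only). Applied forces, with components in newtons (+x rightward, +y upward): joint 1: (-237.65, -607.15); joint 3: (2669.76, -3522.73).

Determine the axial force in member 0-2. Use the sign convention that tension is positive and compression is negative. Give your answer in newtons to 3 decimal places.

137.422

N=4 nodes, M=5 members, R=3 reactions → 2N=8, M+R=8
member 0 (0-1): L=6.8979, (cx,cy)=(0.4514,0.8923)
member 1 (0-2): L=5.6020, (cx,cy)=(1.0000,0.0000)
member 2 (1-2): L=6.6388, (cx,cy)=(0.3748,-0.9271)
member 3 (1-3): L=5.5995, (cx,cy)=(0.9976,0.0693)
member 4 (2-3): L=7.2394, (cx,cy)=(0.4279,0.9038)
solve A·x = −loads:
  F[0-1] = +5083.0207 N (tension)
  F[0-2] = +137.4222 N (tension)
  F[1-2] = -5210.9664 N (compression)
  F[1-3] = +4496.0291 N (tension)
  F[2-3] = -4242.3502 N (compression)
  Rx@0 = -2432.1100 N
  Ry@0 = -4535.5823 N
  Ry@2 = +8665.4623 N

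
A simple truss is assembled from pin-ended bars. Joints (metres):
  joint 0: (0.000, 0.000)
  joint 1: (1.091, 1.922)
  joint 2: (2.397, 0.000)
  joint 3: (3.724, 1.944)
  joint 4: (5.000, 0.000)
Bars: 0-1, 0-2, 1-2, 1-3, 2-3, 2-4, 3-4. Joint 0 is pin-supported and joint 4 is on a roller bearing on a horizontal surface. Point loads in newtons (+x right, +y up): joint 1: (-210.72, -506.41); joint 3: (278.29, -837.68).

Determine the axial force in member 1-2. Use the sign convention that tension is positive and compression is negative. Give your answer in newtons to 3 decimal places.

N=5 nodes, M=7 members, R=3 reactions → 2N=10, M+R=10
member 0 (0-1): L=2.2101, (cx,cy)=(0.4937,0.8697)
member 1 (0-2): L=2.3970, (cx,cy)=(1.0000,0.0000)
member 2 (1-2): L=2.3237, (cx,cy)=(0.5620,-0.8271)
member 3 (1-3): L=2.6331, (cx,cy)=(1.0000,0.0084)
member 4 (2-3): L=2.3537, (cx,cy)=(0.5638,0.8259)
member 5 (2-4): L=2.6030, (cx,cy)=(1.0000,0.0000)
member 6 (3-4): L=2.3254, (cx,cy)=(0.5487,-0.8360)
solve A·x = −loads:
  F[0-1] = -669.7895 N (compression)
  F[0-2] = +398.2128 N (tension)
  F[1-2] = +90.2567 N (tension)
  F[1-3] = -170.6555 N (compression)
  F[2-3] = -90.3875 N (compression)
  F[2-4] = +499.8987 N (tension)
  F[3-4] = -911.0076 N (compression)
  Rx@0 = -67.5700 N
  Ry@0 = +582.4889 N
  Ry@4 = +761.6011 N

90.257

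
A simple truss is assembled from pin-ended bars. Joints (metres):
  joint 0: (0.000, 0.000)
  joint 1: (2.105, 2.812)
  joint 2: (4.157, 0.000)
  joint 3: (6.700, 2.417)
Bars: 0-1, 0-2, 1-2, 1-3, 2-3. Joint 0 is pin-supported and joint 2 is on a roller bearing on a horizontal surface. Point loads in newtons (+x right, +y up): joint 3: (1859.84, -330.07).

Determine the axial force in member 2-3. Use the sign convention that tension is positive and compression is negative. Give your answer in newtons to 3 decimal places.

-226.552

N=4 nodes, M=5 members, R=3 reactions → 2N=8, M+R=8
member 0 (0-1): L=3.5126, (cx,cy)=(0.5993,0.8005)
member 1 (0-2): L=4.1570, (cx,cy)=(1.0000,0.0000)
member 2 (1-2): L=3.4811, (cx,cy)=(0.5895,-0.8078)
member 3 (1-3): L=4.6119, (cx,cy)=(0.9963,-0.0856)
member 4 (2-3): L=3.5084, (cx,cy)=(0.7248,0.6889)
solve A·x = −loads:
  F[0-1] = +1603.0073 N (tension)
  F[0-2] = +899.2043 N (tension)
  F[1-2] = -1804.0251 N (compression)
  F[1-3] = +2031.5175 N (tension)
  F[2-3] = -226.5516 N (compression)
  Rx@0 = -1859.8400 N
  Ry@0 = -1283.2815 N
  Ry@2 = +1613.3515 N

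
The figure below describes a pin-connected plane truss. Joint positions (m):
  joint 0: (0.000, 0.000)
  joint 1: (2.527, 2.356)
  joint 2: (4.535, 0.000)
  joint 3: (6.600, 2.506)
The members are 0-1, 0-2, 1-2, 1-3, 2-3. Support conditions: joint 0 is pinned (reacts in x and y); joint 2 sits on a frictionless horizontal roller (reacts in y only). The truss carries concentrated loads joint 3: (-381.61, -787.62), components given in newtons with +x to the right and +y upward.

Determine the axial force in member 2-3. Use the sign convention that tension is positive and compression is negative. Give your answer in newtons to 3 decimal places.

N=4 nodes, M=5 members, R=3 reactions → 2N=8, M+R=8
member 0 (0-1): L=3.4549, (cx,cy)=(0.7314,0.6819)
member 1 (0-2): L=4.5350, (cx,cy)=(1.0000,0.0000)
member 2 (1-2): L=3.0956, (cx,cy)=(0.6487,-0.7611)
member 3 (1-3): L=4.0758, (cx,cy)=(0.9993,0.0368)
member 4 (2-3): L=3.2472, (cx,cy)=(0.6359,0.7717)
solve A·x = −loads:
  F[0-1] = +216.6897 N (tension)
  F[0-2] = -540.1014 N (compression)
  F[1-2] = -180.8096 N (compression)
  F[1-3] = +275.9624 N (tension)
  F[2-3] = -1033.7323 N (compression)
  Rx@0 = +381.6100 N
  Ry@0 = -147.7664 N
  Ry@2 = +935.3864 N

-1033.732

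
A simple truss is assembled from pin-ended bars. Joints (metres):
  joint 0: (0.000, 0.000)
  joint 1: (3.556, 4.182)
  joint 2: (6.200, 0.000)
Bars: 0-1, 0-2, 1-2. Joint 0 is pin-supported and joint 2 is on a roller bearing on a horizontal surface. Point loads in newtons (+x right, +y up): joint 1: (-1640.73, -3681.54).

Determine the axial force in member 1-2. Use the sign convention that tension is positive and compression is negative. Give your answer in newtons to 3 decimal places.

-1188.826

N=3 nodes, M=3 members, R=3 reactions → 2N=6, M+R=6
member 0 (0-1): L=5.4895, (cx,cy)=(0.6478,0.7618)
member 1 (0-2): L=6.2000, (cx,cy)=(1.0000,0.0000)
member 2 (1-2): L=4.9477, (cx,cy)=(0.5344,-0.8452)
solve A·x = −loads:
  F[0-1] = -3513.5451 N (compression)
  F[0-2] = +635.2950 N (tension)
  F[1-2] = -1188.8264 N (compression)
  Rx@0 = +1640.7300 N
  Ry@0 = +2676.6975 N
  Ry@2 = +1004.8425 N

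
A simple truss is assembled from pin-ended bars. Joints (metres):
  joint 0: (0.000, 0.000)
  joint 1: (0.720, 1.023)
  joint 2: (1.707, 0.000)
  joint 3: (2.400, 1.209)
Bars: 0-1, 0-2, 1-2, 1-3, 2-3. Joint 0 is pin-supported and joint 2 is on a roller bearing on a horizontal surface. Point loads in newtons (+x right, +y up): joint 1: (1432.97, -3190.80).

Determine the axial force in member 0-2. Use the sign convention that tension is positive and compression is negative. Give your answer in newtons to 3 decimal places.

N=4 nodes, M=5 members, R=3 reactions → 2N=8, M+R=8
member 0 (0-1): L=1.2510, (cx,cy)=(0.5756,0.8178)
member 1 (0-2): L=1.7070, (cx,cy)=(1.0000,0.0000)
member 2 (1-2): L=1.4215, (cx,cy)=(0.6943,-0.7197)
member 3 (1-3): L=1.6903, (cx,cy)=(0.9939,0.1100)
member 4 (2-3): L=1.3935, (cx,cy)=(0.4973,0.8676)
solve A·x = −loads:
  F[0-1] = -1205.9332 N (compression)
  F[0-2] = +2127.0482 N (tension)
  F[1-2] = -3063.4507 N (compression)
  F[1-3] = +0.0000 N (tension)
  F[2-3] = +0.0000 N (tension)
  Rx@0 = -1432.9700 N
  Ry@0 = +986.1695 N
  Ry@2 = +2204.6305 N

2127.048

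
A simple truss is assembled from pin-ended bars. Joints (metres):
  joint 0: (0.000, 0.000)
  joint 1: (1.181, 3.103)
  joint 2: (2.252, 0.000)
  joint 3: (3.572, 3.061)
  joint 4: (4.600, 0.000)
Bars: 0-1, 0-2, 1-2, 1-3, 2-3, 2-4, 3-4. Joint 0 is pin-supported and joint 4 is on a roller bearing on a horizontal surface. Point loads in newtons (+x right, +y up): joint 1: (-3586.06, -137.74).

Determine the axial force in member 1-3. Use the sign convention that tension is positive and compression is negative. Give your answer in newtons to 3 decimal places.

N=5 nodes, M=7 members, R=3 reactions → 2N=10, M+R=10
member 0 (0-1): L=3.3201, (cx,cy)=(0.3557,0.9346)
member 1 (0-2): L=2.2520, (cx,cy)=(1.0000,0.0000)
member 2 (1-2): L=3.2826, (cx,cy)=(0.3263,-0.9453)
member 3 (1-3): L=2.3914, (cx,cy)=(0.9998,-0.0176)
member 4 (2-3): L=3.3335, (cx,cy)=(0.3960,0.9183)
member 5 (2-4): L=2.3480, (cx,cy)=(1.0000,0.0000)
member 6 (3-4): L=3.2290, (cx,cy)=(0.3184,-0.9480)
solve A·x = −loads:
  F[0-1] = -2697.8547 N (compression)
  F[0-2] = -2626.4135 N (compression)
  F[1-2] = +2487.9335 N (tension)
  F[1-3] = +1814.9730 N (tension)
  F[2-3] = -2561.1437 N (compression)
  F[2-4] = -800.5262 N (compression)
  F[3-4] = +2514.5011 N (tension)
  Rx@0 = +3586.0600 N
  Ry@0 = +2521.4081 N
  Ry@4 = -2383.6681 N

1814.973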